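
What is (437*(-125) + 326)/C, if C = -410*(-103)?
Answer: -54299/42230 ≈ -1.2858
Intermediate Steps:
C = 42230
(437*(-125) + 326)/C = (437*(-125) + 326)/42230 = (-54625 + 326)*(1/42230) = -54299*1/42230 = -54299/42230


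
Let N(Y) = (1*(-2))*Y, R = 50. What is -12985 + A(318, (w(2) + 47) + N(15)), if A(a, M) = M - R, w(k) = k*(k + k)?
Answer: -13010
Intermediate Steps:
N(Y) = -2*Y
w(k) = 2*k² (w(k) = k*(2*k) = 2*k²)
A(a, M) = -50 + M (A(a, M) = M - 1*50 = M - 50 = -50 + M)
-12985 + A(318, (w(2) + 47) + N(15)) = -12985 + (-50 + ((2*2² + 47) - 2*15)) = -12985 + (-50 + ((2*4 + 47) - 30)) = -12985 + (-50 + ((8 + 47) - 30)) = -12985 + (-50 + (55 - 30)) = -12985 + (-50 + 25) = -12985 - 25 = -13010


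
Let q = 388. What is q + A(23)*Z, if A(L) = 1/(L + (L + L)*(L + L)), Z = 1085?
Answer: 26807/69 ≈ 388.51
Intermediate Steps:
A(L) = 1/(L + 4*L²) (A(L) = 1/(L + (2*L)*(2*L)) = 1/(L + 4*L²))
q + A(23)*Z = 388 + (1/(23*(1 + 4*23)))*1085 = 388 + (1/(23*(1 + 92)))*1085 = 388 + ((1/23)/93)*1085 = 388 + ((1/23)*(1/93))*1085 = 388 + (1/2139)*1085 = 388 + 35/69 = 26807/69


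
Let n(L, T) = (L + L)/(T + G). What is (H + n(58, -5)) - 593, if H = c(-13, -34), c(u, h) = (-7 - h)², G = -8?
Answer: 1652/13 ≈ 127.08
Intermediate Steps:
n(L, T) = 2*L/(-8 + T) (n(L, T) = (L + L)/(T - 8) = (2*L)/(-8 + T) = 2*L/(-8 + T))
H = 729 (H = (7 - 34)² = (-27)² = 729)
(H + n(58, -5)) - 593 = (729 + 2*58/(-8 - 5)) - 593 = (729 + 2*58/(-13)) - 593 = (729 + 2*58*(-1/13)) - 593 = (729 - 116/13) - 593 = 9361/13 - 593 = 1652/13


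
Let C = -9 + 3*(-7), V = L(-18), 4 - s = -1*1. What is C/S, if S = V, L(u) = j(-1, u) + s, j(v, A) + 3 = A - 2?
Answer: 5/3 ≈ 1.6667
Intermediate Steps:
j(v, A) = -5 + A (j(v, A) = -3 + (A - 2) = -3 + (-2 + A) = -5 + A)
s = 5 (s = 4 - (-1) = 4 - 1*(-1) = 4 + 1 = 5)
L(u) = u (L(u) = (-5 + u) + 5 = u)
V = -18
C = -30 (C = -9 - 21 = -30)
S = -18
C/S = -30/(-18) = -30*(-1/18) = 5/3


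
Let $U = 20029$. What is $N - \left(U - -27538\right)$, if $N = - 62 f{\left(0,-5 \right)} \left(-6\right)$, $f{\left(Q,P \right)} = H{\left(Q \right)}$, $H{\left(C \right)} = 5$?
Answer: $-45707$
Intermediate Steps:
$f{\left(Q,P \right)} = 5$
$N = 1860$ ($N = \left(-62\right) 5 \left(-6\right) = \left(-310\right) \left(-6\right) = 1860$)
$N - \left(U - -27538\right) = 1860 - \left(20029 - -27538\right) = 1860 - \left(20029 + 27538\right) = 1860 - 47567 = -45707$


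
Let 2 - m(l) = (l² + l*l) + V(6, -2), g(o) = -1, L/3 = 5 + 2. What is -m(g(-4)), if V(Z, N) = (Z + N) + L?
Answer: 25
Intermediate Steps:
L = 21 (L = 3*(5 + 2) = 3*7 = 21)
V(Z, N) = 21 + N + Z (V(Z, N) = (Z + N) + 21 = (N + Z) + 21 = 21 + N + Z)
m(l) = -23 - 2*l² (m(l) = 2 - ((l² + l*l) + (21 - 2 + 6)) = 2 - ((l² + l²) + 25) = 2 - (2*l² + 25) = 2 - (25 + 2*l²) = 2 + (-25 - 2*l²) = -23 - 2*l²)
-m(g(-4)) = -(-23 - 2*(-1)²) = -(-23 - 2*1) = -(-23 - 2) = -1*(-25) = 25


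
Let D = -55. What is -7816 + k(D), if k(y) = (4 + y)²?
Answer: -5215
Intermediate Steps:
-7816 + k(D) = -7816 + (4 - 55)² = -7816 + (-51)² = -7816 + 2601 = -5215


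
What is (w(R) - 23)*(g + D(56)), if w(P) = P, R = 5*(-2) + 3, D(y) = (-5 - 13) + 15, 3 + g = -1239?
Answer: 37350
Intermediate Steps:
g = -1242 (g = -3 - 1239 = -1242)
D(y) = -3 (D(y) = -18 + 15 = -3)
R = -7 (R = -10 + 3 = -7)
(w(R) - 23)*(g + D(56)) = (-7 - 23)*(-1242 - 3) = -30*(-1245) = 37350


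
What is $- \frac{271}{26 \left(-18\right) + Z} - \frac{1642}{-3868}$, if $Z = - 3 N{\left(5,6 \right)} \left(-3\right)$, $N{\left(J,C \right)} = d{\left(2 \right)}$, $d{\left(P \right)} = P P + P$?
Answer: $\frac{216002}{200169} \approx 1.0791$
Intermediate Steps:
$d{\left(P \right)} = P + P^{2}$ ($d{\left(P \right)} = P^{2} + P = P + P^{2}$)
$N{\left(J,C \right)} = 6$ ($N{\left(J,C \right)} = 2 \left(1 + 2\right) = 2 \cdot 3 = 6$)
$Z = 54$ ($Z = \left(-3\right) 6 \left(-3\right) = \left(-18\right) \left(-3\right) = 54$)
$- \frac{271}{26 \left(-18\right) + Z} - \frac{1642}{-3868} = - \frac{271}{26 \left(-18\right) + 54} - \frac{1642}{-3868} = - \frac{271}{-468 + 54} - - \frac{821}{1934} = - \frac{271}{-414} + \frac{821}{1934} = \left(-271\right) \left(- \frac{1}{414}\right) + \frac{821}{1934} = \frac{271}{414} + \frac{821}{1934} = \frac{216002}{200169}$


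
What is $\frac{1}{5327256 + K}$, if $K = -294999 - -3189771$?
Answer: $\frac{1}{8222028} \approx 1.2162 \cdot 10^{-7}$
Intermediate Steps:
$K = 2894772$ ($K = -294999 + 3189771 = 2894772$)
$\frac{1}{5327256 + K} = \frac{1}{5327256 + 2894772} = \frac{1}{8222028}$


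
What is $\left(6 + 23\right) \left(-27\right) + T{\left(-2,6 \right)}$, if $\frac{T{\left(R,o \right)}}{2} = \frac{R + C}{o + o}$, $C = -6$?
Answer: $- \frac{2353}{3} \approx -784.33$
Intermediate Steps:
$T{\left(R,o \right)} = \frac{-6 + R}{o}$ ($T{\left(R,o \right)} = 2 \frac{R - 6}{o + o} = 2 \frac{-6 + R}{2 o} = \frac{-6 + R}{o}$)
$\left(6 + 23\right) \left(-27\right) + T{\left(-2,6 \right)} = \left(6 + 23\right) \left(-27\right) + \frac{-6 - 2}{6} = 29 \left(-27\right) + \frac{1}{6} \left(-8\right) = -783 - \frac{4}{3} = - \frac{2353}{3}$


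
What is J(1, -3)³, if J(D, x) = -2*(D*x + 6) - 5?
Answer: -1331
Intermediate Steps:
J(D, x) = -17 - 2*D*x (J(D, x) = -2*(6 + D*x) - 5 = (-12 - 2*D*x) - 5 = -17 - 2*D*x)
J(1, -3)³ = (-17 - 2*1*(-3))³ = (-17 + 6)³ = (-11)³ = -1331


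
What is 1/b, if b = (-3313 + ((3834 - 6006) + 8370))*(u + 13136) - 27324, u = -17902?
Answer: -1/13777234 ≈ -7.2583e-8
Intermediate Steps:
b = -13777234 (b = (-3313 + ((3834 - 6006) + 8370))*(-17902 + 13136) - 27324 = (-3313 + (-2172 + 8370))*(-4766) - 27324 = (-3313 + 6198)*(-4766) - 27324 = 2885*(-4766) - 27324 = -13749910 - 27324 = -13777234)
1/b = 1/(-13777234) = -1/13777234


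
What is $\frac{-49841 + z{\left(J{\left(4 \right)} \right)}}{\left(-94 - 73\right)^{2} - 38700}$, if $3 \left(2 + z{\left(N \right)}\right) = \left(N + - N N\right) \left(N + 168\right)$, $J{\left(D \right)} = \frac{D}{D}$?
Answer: $\frac{49843}{10811} \approx 4.6104$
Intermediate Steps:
$J{\left(D \right)} = 1$
$z{\left(N \right)} = -2 + \frac{\left(168 + N\right) \left(N - N^{2}\right)}{3}$ ($z{\left(N \right)} = -2 + \frac{\left(N + - N N\right) \left(N + 168\right)}{3} = -2 + \frac{\left(N - N^{2}\right) \left(168 + N\right)}{3} = -2 + \frac{\left(168 + N\right) \left(N - N^{2}\right)}{3}$)
$\frac{-49841 + z{\left(J{\left(4 \right)} \right)}}{\left(-94 - 73\right)^{2} - 38700} = \frac{-49841 - \left(-54 + \frac{1}{3} + \frac{167}{3}\right)}{\left(-94 - 73\right)^{2} - 38700} = \frac{-49841 - 2}{\left(-167\right)^{2} - 38700} = \frac{-49841 - 2}{27889 - 38700} = \frac{-49841 - 2}{-10811} = \left(-49843\right) \left(- \frac{1}{10811}\right) = \frac{49843}{10811}$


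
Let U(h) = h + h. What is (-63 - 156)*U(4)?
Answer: -1752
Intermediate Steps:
U(h) = 2*h
(-63 - 156)*U(4) = (-63 - 156)*(2*4) = -219*8 = -1752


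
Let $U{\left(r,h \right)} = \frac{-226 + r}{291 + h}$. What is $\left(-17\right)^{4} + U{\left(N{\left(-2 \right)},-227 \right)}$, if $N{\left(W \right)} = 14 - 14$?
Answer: $\frac{2672559}{32} \approx 83518.0$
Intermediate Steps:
$N{\left(W \right)} = 0$ ($N{\left(W \right)} = 14 - 14 = 0$)
$U{\left(r,h \right)} = \frac{-226 + r}{291 + h}$
$\left(-17\right)^{4} + U{\left(N{\left(-2 \right)},-227 \right)} = \left(-17\right)^{4} + \frac{-226 + 0}{291 - 227} = 83521 + \frac{1}{64} \left(-226\right) = 83521 - \frac{113}{32} = \frac{2672559}{32}$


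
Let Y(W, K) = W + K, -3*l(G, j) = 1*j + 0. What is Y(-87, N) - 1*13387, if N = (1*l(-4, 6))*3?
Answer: -13480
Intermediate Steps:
l(G, j) = -j/3 (l(G, j) = -(1*j + 0)/3 = -(j + 0)/3 = -j/3)
N = -6 (N = (1*(-1/3*6))*3 = (1*(-2))*3 = -2*3 = -6)
Y(W, K) = K + W
Y(-87, N) - 1*13387 = (-6 - 87) - 1*13387 = -93 - 13387 = -13480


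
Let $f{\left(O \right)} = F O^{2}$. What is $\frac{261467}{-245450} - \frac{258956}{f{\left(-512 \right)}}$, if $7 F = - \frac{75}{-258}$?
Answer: $- \frac{99942804379}{4021452800} \approx -24.852$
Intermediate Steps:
$F = \frac{25}{602}$ ($F = \frac{\left(-75\right) \frac{1}{-258}}{7} = \frac{\left(-75\right) \left(- \frac{1}{258}\right)}{7} = \frac{1}{7} \cdot \frac{25}{86} = \frac{25}{602} \approx 0.041528$)
$f{\left(O \right)} = \frac{25 O^{2}}{602}$
$\frac{261467}{-245450} - \frac{258956}{f{\left(-512 \right)}} = \frac{261467}{-245450} - \frac{258956}{\frac{25}{602} \left(-512\right)^{2}} = 261467 \left(- \frac{1}{245450}\right) - \frac{258956}{\frac{25}{602} \cdot 262144} = - \frac{261467}{245450} - \frac{258956}{\frac{3276800}{301}} = - \frac{261467}{245450} - \frac{19486439}{819200} = - \frac{99942804379}{4021452800}$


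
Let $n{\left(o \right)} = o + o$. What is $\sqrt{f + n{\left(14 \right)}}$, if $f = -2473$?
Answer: $i \sqrt{2445} \approx 49.447 i$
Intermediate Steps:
$n{\left(o \right)} = 2 o$
$\sqrt{f + n{\left(14 \right)}} = \sqrt{-2473 + 2 \cdot 14} = \sqrt{-2473 + 28} = \sqrt{-2445} = i \sqrt{2445}$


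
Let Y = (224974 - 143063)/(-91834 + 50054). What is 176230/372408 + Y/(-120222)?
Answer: 36883824739937/77939953857720 ≈ 0.47323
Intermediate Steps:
Y = -81911/41780 (Y = 81911/(-41780) = 81911*(-1/41780) = -81911/41780 ≈ -1.9605)
176230/372408 + Y/(-120222) = 176230/372408 - 81911/41780/(-120222) = 176230*(1/372408) - 81911/41780*(-1/120222) = 88115/186204 + 81911/5022875160 = 36883824739937/77939953857720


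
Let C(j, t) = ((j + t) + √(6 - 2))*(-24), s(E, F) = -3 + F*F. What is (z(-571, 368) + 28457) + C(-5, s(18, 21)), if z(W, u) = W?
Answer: 17446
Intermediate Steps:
s(E, F) = -3 + F²
C(j, t) = -48 - 24*j - 24*t (C(j, t) = ((j + t) + √4)*(-24) = ((j + t) + 2)*(-24) = (2 + j + t)*(-24) = -48 - 24*j - 24*t)
(z(-571, 368) + 28457) + C(-5, s(18, 21)) = (-571 + 28457) + (-48 - 24*(-5) - 24*(-3 + 21²)) = 27886 + (-48 + 120 - 24*(-3 + 441)) = 27886 + (-48 + 120 - 24*438) = 27886 + (-48 + 120 - 10512) = 27886 - 10440 = 17446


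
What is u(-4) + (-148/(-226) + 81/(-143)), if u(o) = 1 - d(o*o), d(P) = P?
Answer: -240956/16159 ≈ -14.912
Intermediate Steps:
u(o) = 1 - o**2 (u(o) = 1 - o*o = 1 - o**2)
u(-4) + (-148/(-226) + 81/(-143)) = (1 - 1*(-4)**2) + (-148/(-226) + 81/(-143)) = (1 - 1*16) + (-148*(-1/226) + 81*(-1/143)) = (1 - 16) + (74/113 - 81/143) = -15 + 1429/16159 = -240956/16159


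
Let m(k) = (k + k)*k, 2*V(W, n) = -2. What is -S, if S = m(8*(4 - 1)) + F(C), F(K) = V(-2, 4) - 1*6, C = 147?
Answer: -1145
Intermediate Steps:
V(W, n) = -1 (V(W, n) = (½)*(-2) = -1)
F(K) = -7 (F(K) = -1 - 1*6 = -1 - 6 = -7)
m(k) = 2*k² (m(k) = (2*k)*k = 2*k²)
S = 1145 (S = 2*(8*(4 - 1))² - 7 = 2*(8*3)² - 7 = 2*24² - 7 = 2*576 - 7 = 1152 - 7 = 1145)
-S = -1*1145 = -1145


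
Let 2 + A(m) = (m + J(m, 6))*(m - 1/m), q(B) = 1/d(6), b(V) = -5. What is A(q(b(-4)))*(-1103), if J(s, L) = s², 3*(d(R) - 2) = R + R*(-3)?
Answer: 20957/8 ≈ 2619.6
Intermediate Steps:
d(R) = 2 - 2*R/3 (d(R) = 2 + (R + R*(-3))/3 = 2 + (R - 3*R)/3 = 2 + (-2*R)/3 = 2 - 2*R/3)
q(B) = -½ (q(B) = 1/(2 - ⅔*6) = 1/(2 - 4) = 1/(-2) = -½)
A(m) = -2 + (m + m²)*(m - 1/m)
A(q(b(-4)))*(-1103) = (-3 + (-½)² + (-½)³ - 1*(-½))*(-1103) = (-3 + ¼ - ⅛ + ½)*(-1103) = -19/8*(-1103) = 20957/8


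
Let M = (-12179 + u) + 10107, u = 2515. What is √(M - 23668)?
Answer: 5*I*√929 ≈ 152.4*I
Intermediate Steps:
M = 443 (M = (-12179 + 2515) + 10107 = -9664 + 10107 = 443)
√(M - 23668) = √(443 - 23668) = √(-23225) = 5*I*√929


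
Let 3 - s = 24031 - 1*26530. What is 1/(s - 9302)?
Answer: -1/6800 ≈ -0.00014706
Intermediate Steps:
s = 2502 (s = 3 - (24031 - 1*26530) = 3 - (24031 - 26530) = 3 - 1*(-2499) = 3 + 2499 = 2502)
1/(s - 9302) = 1/(2502 - 9302) = 1/(-6800) = -1/6800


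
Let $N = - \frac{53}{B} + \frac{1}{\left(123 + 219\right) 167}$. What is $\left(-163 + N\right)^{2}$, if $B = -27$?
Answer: $\frac{761340813684025}{29358080964} \approx 25933.0$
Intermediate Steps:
$N = \frac{336341}{171342}$ ($N = - \frac{53}{-27} + \frac{1}{\left(123 + 219\right) 167} = \left(-53\right) \left(- \frac{1}{27}\right) + \frac{1}{342} \cdot \frac{1}{167} = \frac{53}{27} + \frac{1}{342} \cdot \frac{1}{167} = \frac{53}{27} + \frac{1}{57114} = \frac{336341}{171342} \approx 1.963$)
$\left(-163 + N\right)^{2} = \left(-163 + \frac{336341}{171342}\right)^{2} = \left(- \frac{27592405}{171342}\right)^{2} = \frac{761340813684025}{29358080964}$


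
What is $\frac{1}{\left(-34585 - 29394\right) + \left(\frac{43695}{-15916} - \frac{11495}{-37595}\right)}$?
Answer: $- \frac{119672404}{7656812687337} \approx -1.563 \cdot 10^{-5}$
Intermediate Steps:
$\frac{1}{\left(-34585 - 29394\right) + \left(\frac{43695}{-15916} - \frac{11495}{-37595}\right)} = \frac{1}{\left(-34585 - 29394\right) + \left(43695 \left(- \frac{1}{15916}\right) - - \frac{2299}{7519}\right)} = \frac{1}{-63979 + \left(- \frac{43695}{15916} + \frac{2299}{7519}\right)} = \frac{1}{-63979 - \frac{291951821}{119672404}} = \frac{1}{- \frac{7656812687337}{119672404}} = - \frac{119672404}{7656812687337}$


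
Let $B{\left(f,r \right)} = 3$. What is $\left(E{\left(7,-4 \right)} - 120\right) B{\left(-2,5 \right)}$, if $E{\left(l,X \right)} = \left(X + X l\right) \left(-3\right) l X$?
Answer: $-8424$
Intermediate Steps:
$E{\left(l,X \right)} = X l \left(- 3 X - 3 X l\right)$ ($E{\left(l,X \right)} = \left(- 3 X - 3 X l\right) X l = X l \left(- 3 X - 3 X l\right)$)
$\left(E{\left(7,-4 \right)} - 120\right) B{\left(-2,5 \right)} = \left(\left(-3\right) 7 \left(-4\right)^{2} \left(1 + 7\right) - 120\right) 3 = \left(\left(-3\right) 7 \cdot 16 \cdot 8 - 120\right) 3 = \left(-2688 - 120\right) 3 = \left(-2808\right) 3 = -8424$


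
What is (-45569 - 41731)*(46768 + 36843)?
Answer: -7299240300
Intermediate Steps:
(-45569 - 41731)*(46768 + 36843) = -87300*83611 = -7299240300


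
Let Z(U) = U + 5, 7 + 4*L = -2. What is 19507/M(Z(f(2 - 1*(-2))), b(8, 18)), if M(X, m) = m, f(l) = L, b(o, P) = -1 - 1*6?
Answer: -19507/7 ≈ -2786.7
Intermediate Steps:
L = -9/4 (L = -7/4 + (1/4)*(-2) = -7/4 - 1/2 = -9/4 ≈ -2.2500)
b(o, P) = -7 (b(o, P) = -1 - 6 = -7)
f(l) = -9/4
Z(U) = 5 + U
19507/M(Z(f(2 - 1*(-2))), b(8, 18)) = 19507/(-7) = 19507*(-1/7) = -19507/7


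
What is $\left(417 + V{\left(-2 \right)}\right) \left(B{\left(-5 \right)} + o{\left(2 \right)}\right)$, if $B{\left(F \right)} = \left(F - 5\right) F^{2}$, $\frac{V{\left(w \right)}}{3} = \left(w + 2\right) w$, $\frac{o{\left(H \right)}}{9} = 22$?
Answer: $-21684$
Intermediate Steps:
$o{\left(H \right)} = 198$ ($o{\left(H \right)} = 9 \cdot 22 = 198$)
$V{\left(w \right)} = 3 w \left(2 + w\right)$ ($V{\left(w \right)} = 3 \left(w + 2\right) w = 3 \left(2 + w\right) w = 3 w \left(2 + w\right)$)
$B{\left(F \right)} = F^{2} \left(-5 + F\right)$ ($B{\left(F \right)} = \left(F - 5\right) F^{2} = \left(-5 + F\right) F^{2} = F^{2} \left(-5 + F\right)$)
$\left(417 + V{\left(-2 \right)}\right) \left(B{\left(-5 \right)} + o{\left(2 \right)}\right) = \left(417 + 3 \left(-2\right) \left(2 - 2\right)\right) \left(\left(-5\right)^{2} \left(-5 - 5\right) + 198\right) = \left(417 + 3 \left(-2\right) 0\right) \left(25 \left(-10\right) + 198\right) = \left(417 + 0\right) \left(-250 + 198\right) = 417 \left(-52\right) = -21684$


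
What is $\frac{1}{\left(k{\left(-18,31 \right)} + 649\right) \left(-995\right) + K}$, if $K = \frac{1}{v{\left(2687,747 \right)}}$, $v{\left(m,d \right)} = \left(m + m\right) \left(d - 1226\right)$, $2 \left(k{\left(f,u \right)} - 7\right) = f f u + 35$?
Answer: $- \frac{1287073}{7293871650143} \approx -1.7646 \cdot 10^{-7}$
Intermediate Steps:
$k{\left(f,u \right)} = \frac{49}{2} + \frac{u f^{2}}{2}$ ($k{\left(f,u \right)} = 7 + \frac{f f u + 35}{2} = 7 + \frac{f^{2} u + 35}{2} = 7 + \frac{u f^{2} + 35}{2} = 7 + \frac{35 + u f^{2}}{2} = 7 + \left(\frac{35}{2} + \frac{u f^{2}}{2}\right) = \frac{49}{2} + \frac{u f^{2}}{2}$)
$v{\left(m,d \right)} = 2 m \left(-1226 + d\right)$
$K = - \frac{1}{2574146}$ ($K = \frac{1}{2 \cdot 2687 \left(-1226 + 747\right)} = \frac{1}{2 \cdot 2687 \left(-479\right)} = \frac{1}{-2574146} = - \frac{1}{2574146} \approx -3.8848 \cdot 10^{-7}$)
$\frac{1}{\left(k{\left(-18,31 \right)} + 649\right) \left(-995\right) + K} = \frac{1}{\left(\left(\frac{49}{2} + \frac{1}{2} \cdot 31 \left(-18\right)^{2}\right) + 649\right) \left(-995\right) - \frac{1}{2574146}} = \frac{1}{\left(\left(\frac{49}{2} + \frac{1}{2} \cdot 31 \cdot 324\right) + 649\right) \left(-995\right) - \frac{1}{2574146}} = \frac{1}{\left(\left(\frac{49}{2} + 5022\right) + 649\right) \left(-995\right) - \frac{1}{2574146}} = \frac{1}{\left(\frac{10093}{2} + 649\right) \left(-995\right) - \frac{1}{2574146}} = \frac{1}{\frac{11391}{2} \left(-995\right) - \frac{1}{2574146}} = \frac{1}{- \frac{11334045}{2} - \frac{1}{2574146}} = \frac{1}{- \frac{7293871650143}{1287073}} = - \frac{1287073}{7293871650143}$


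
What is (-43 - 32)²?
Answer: 5625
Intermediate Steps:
(-43 - 32)² = (-75)² = 5625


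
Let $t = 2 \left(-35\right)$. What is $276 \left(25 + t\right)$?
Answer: $-12420$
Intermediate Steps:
$t = -70$
$276 \left(25 + t\right) = 276 \left(25 - 70\right) = 276 \left(-45\right) = -12420$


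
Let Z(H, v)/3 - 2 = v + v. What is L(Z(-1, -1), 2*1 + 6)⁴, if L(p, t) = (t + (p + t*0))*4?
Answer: 1048576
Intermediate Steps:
Z(H, v) = 6 + 6*v (Z(H, v) = 6 + 3*(v + v) = 6 + 3*(2*v) = 6 + 6*v)
L(p, t) = 4*p + 4*t (L(p, t) = (t + (p + 0))*4 = (t + p)*4 = (p + t)*4 = 4*p + 4*t)
L(Z(-1, -1), 2*1 + 6)⁴ = (4*(6 + 6*(-1)) + 4*(2*1 + 6))⁴ = (4*(6 - 6) + 4*(2 + 6))⁴ = (4*0 + 4*8)⁴ = (0 + 32)⁴ = 32⁴ = 1048576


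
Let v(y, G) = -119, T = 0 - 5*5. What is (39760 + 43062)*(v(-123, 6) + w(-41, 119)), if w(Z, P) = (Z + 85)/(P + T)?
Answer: -461401362/47 ≈ -9.8171e+6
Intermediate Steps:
T = -25 (T = 0 - 25 = -25)
w(Z, P) = (85 + Z)/(-25 + P) (w(Z, P) = (Z + 85)/(P - 25) = (85 + Z)/(-25 + P))
(39760 + 43062)*(v(-123, 6) + w(-41, 119)) = (39760 + 43062)*(-119 + (85 - 41)/(-25 + 119)) = 82822*(-119 + 44/94) = 82822*(-119 + (1/94)*44) = 82822*(-119 + 22/47) = 82822*(-5571/47) = -461401362/47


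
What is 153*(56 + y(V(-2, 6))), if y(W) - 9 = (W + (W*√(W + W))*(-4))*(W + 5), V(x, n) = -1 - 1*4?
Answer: 9945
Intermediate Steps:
V(x, n) = -5 (V(x, n) = -1 - 4 = -5)
y(W) = 9 + (5 + W)*(W - 4*√2*W^(3/2)) (y(W) = 9 + (W + (W*√(W + W))*(-4))*(W + 5) = 9 + (W + (W*√(2*W))*(-4))*(5 + W) = 9 + (W + (W*(√2*√W))*(-4))*(5 + W) = 9 + (W + (√2*W^(3/2))*(-4))*(5 + W) = 9 + (W - 4*√2*W^(3/2))*(5 + W) = 9 + (5 + W)*(W - 4*√2*W^(3/2)))
153*(56 + y(V(-2, 6))) = 153*(56 + (9 + (-5)² + 5*(-5) - 20*√2*(-5)^(3/2) - 4*√2*(-5)^(5/2))) = 153*(56 + (9 + 25 - 25 - 20*√2*(-5*I*√5) - 4*√2*25*I*√5)) = 153*(56 + (9 + 25 - 25 + 100*I*√10 - 100*I*√10)) = 153*(56 + 9) = 153*65 = 9945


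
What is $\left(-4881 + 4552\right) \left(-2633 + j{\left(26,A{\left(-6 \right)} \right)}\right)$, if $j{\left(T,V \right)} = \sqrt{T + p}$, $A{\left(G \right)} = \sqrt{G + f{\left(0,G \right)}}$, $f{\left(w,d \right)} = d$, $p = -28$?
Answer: $866257 - 329 i \sqrt{2} \approx 8.6626 \cdot 10^{5} - 465.28 i$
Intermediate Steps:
$A{\left(G \right)} = \sqrt{2} \sqrt{G}$ ($A{\left(G \right)} = \sqrt{G + G} = \sqrt{2 G} = \sqrt{2} \sqrt{G}$)
$j{\left(T,V \right)} = \sqrt{-28 + T}$ ($j{\left(T,V \right)} = \sqrt{T - 28} = \sqrt{-28 + T}$)
$\left(-4881 + 4552\right) \left(-2633 + j{\left(26,A{\left(-6 \right)} \right)}\right) = \left(-4881 + 4552\right) \left(-2633 + \sqrt{-28 + 26}\right) = - 329 \left(-2633 + \sqrt{-2}\right) = - 329 \left(-2633 + i \sqrt{2}\right) = 866257 - 329 i \sqrt{2}$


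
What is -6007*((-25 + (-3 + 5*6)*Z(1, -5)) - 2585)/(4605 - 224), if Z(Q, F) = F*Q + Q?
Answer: 16327026/4381 ≈ 3726.8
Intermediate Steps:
Z(Q, F) = Q + F*Q
-6007*((-25 + (-3 + 5*6)*Z(1, -5)) - 2585)/(4605 - 224) = -6007*((-25 + (-3 + 5*6)*(1*(1 - 5))) - 2585)/(4605 - 224) = -6007/(4381/((-25 + (-3 + 30)*(1*(-4))) - 2585)) = -6007/(4381/((-25 + 27*(-4)) - 2585)) = -6007/(4381/((-25 - 108) - 2585)) = -6007/(4381/(-133 - 2585)) = -6007/(4381/(-2718)) = -6007/(4381*(-1/2718)) = -6007/(-4381/2718) = -6007*(-2718/4381) = 16327026/4381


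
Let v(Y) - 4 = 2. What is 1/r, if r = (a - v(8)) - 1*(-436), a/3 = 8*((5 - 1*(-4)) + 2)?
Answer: 1/694 ≈ 0.0014409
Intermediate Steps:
v(Y) = 6 (v(Y) = 4 + 2 = 6)
a = 264 (a = 3*(8*((5 - 1*(-4)) + 2)) = 3*(8*((5 + 4) + 2)) = 3*(8*(9 + 2)) = 3*(8*11) = 3*88 = 264)
r = 694 (r = (264 - 1*6) - 1*(-436) = (264 - 6) + 436 = 258 + 436 = 694)
1/r = 1/694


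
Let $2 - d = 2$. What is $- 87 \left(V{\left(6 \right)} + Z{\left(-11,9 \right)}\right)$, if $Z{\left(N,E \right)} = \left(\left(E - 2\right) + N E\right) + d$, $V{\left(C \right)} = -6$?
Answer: $8526$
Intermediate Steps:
$d = 0$ ($d = 2 - 2 = 0$)
$Z{\left(N,E \right)} = -2 + E + E N$ ($Z{\left(N,E \right)} = \left(\left(E - 2\right) + N E\right) + 0 = \left(\left(-2 + E\right) + E N\right) + 0 = \left(-2 + E + E N\right) + 0 = -2 + E + E N$)
$- 87 \left(V{\left(6 \right)} + Z{\left(-11,9 \right)}\right) = - 87 \left(-6 + \left(-2 + 9 + 9 \left(-11\right)\right)\right) = - 87 \left(-6 - 92\right) = \left(-87\right) \left(-98\right) = 8526$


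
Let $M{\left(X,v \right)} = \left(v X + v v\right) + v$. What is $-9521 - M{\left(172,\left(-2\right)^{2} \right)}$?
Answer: $-10229$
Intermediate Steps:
$M{\left(X,v \right)} = v + v^{2} + X v$ ($M{\left(X,v \right)} = \left(X v + v^{2}\right) + v = \left(v^{2} + X v\right) + v = v + v^{2} + X v$)
$-9521 - M{\left(172,\left(-2\right)^{2} \right)} = -9521 - \left(-2\right)^{2} \left(1 + 172 + \left(-2\right)^{2}\right) = -9521 - 4 \left(1 + 172 + 4\right) = -9521 - 4 \cdot 177 = -9521 - 708 = -10229$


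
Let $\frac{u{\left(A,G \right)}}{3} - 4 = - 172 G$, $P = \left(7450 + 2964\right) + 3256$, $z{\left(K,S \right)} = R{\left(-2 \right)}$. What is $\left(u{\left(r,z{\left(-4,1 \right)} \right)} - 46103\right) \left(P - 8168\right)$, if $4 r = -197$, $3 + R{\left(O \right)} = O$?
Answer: $-239397522$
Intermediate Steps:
$R{\left(O \right)} = -3 + O$
$z{\left(K,S \right)} = -5$ ($z{\left(K,S \right)} = -3 - 2 = -5$)
$r = - \frac{197}{4}$ ($r = \frac{1}{4} \left(-197\right) = - \frac{197}{4} \approx -49.25$)
$P = 13670$ ($P = 10414 + 3256 = 13670$)
$u{\left(A,G \right)} = 12 - 516 G$ ($u{\left(A,G \right)} = 12 + 3 \left(- 172 G\right) = 12 - 516 G$)
$\left(u{\left(r,z{\left(-4,1 \right)} \right)} - 46103\right) \left(P - 8168\right) = \left(\left(12 - -2580\right) - 46103\right) \left(13670 - 8168\right) = \left(\left(12 + 2580\right) - 46103\right) 5502 = \left(2592 - 46103\right) 5502 = \left(-43511\right) 5502 = -239397522$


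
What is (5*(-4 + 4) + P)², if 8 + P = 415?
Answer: 165649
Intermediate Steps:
P = 407 (P = -8 + 415 = 407)
(5*(-4 + 4) + P)² = (5*(-4 + 4) + 407)² = (5*0 + 407)² = (0 + 407)² = 407² = 165649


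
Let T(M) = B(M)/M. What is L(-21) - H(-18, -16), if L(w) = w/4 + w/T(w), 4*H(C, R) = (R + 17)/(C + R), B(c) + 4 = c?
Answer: -77801/3400 ≈ -22.883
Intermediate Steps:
B(c) = -4 + c
H(C, R) = (17 + R)/(4*(C + R)) (H(C, R) = ((R + 17)/(C + R))/4 = ((17 + R)/(C + R))/4 = (17 + R)/(4*(C + R)))
T(M) = (-4 + M)/M
L(w) = w/4 + w**2/(-4 + w) (L(w) = w/4 + w/(((-4 + w)/w)) = w*(1/4) + w*(w/(-4 + w)) = w/4 + w**2/(-4 + w))
L(-21) - H(-18, -16) = (1/4)*(-21)*(-4 + 5*(-21))/(-4 - 21) - (17 - 16)/(4*(-18 - 16)) = (1/4)*(-21)*(-4 - 105)/(-25) - 1/(4*(-34)) = (1/4)*(-21)*(-1/25)*(-109) - (-1)/(4*34) = -2289/100 - 1*(-1/136) = -2289/100 + 1/136 = -77801/3400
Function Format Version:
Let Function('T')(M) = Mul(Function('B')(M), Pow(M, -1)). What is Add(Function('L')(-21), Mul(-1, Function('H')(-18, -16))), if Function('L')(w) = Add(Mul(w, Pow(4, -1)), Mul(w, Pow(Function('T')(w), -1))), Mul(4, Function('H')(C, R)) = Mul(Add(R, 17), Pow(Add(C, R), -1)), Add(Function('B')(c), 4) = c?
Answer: Rational(-77801, 3400) ≈ -22.883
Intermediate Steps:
Function('B')(c) = Add(-4, c)
Function('H')(C, R) = Mul(Rational(1, 4), Pow(Add(C, R), -1), Add(17, R)) (Function('H')(C, R) = Mul(Rational(1, 4), Mul(Add(R, 17), Pow(Add(C, R), -1))) = Mul(Rational(1, 4), Mul(Add(17, R), Pow(Add(C, R), -1))) = Mul(Rational(1, 4), Mul(Pow(Add(C, R), -1), Add(17, R))) = Mul(Rational(1, 4), Pow(Add(C, R), -1), Add(17, R)))
Function('T')(M) = Mul(Pow(M, -1), Add(-4, M)) (Function('T')(M) = Mul(Add(-4, M), Pow(M, -1)) = Mul(Pow(M, -1), Add(-4, M)))
Function('L')(w) = Add(Mul(Rational(1, 4), w), Mul(Pow(w, 2), Pow(Add(-4, w), -1))) (Function('L')(w) = Add(Mul(w, Pow(4, -1)), Mul(w, Pow(Mul(Pow(w, -1), Add(-4, w)), -1))) = Add(Mul(w, Rational(1, 4)), Mul(w, Mul(w, Pow(Add(-4, w), -1)))) = Add(Mul(Rational(1, 4), w), Mul(Pow(w, 2), Pow(Add(-4, w), -1))))
Add(Function('L')(-21), Mul(-1, Function('H')(-18, -16))) = Add(Mul(Rational(1, 4), -21, Pow(Add(-4, -21), -1), Add(-4, Mul(5, -21))), Mul(-1, Mul(Rational(1, 4), Pow(Add(-18, -16), -1), Add(17, -16)))) = Add(Mul(Rational(1, 4), -21, Pow(-25, -1), Add(-4, -105)), Mul(-1, Mul(Rational(1, 4), Pow(-34, -1), 1))) = Add(Mul(Rational(1, 4), -21, Rational(-1, 25), -109), Mul(-1, Mul(Rational(1, 4), Rational(-1, 34), 1))) = Add(Rational(-2289, 100), Mul(-1, Rational(-1, 136))) = Add(Rational(-2289, 100), Rational(1, 136)) = Rational(-77801, 3400)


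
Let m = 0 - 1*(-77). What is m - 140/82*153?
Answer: -7553/41 ≈ -184.22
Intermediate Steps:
m = 77 (m = 0 + 77 = 77)
m - 140/82*153 = 77 - 140/82*153 = 77 - 140*1/82*153 = 77 - 70/41*153 = 77 - 10710/41 = -7553/41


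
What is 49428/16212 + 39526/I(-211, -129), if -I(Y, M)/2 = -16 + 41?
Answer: -26596838/33775 ≈ -787.47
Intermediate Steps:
I(Y, M) = -50 (I(Y, M) = -2*(-16 + 41) = -2*25 = -50)
49428/16212 + 39526/I(-211, -129) = 49428/16212 + 39526/(-50) = 49428*(1/16212) + 39526*(-1/50) = 4119/1351 - 19763/25 = -26596838/33775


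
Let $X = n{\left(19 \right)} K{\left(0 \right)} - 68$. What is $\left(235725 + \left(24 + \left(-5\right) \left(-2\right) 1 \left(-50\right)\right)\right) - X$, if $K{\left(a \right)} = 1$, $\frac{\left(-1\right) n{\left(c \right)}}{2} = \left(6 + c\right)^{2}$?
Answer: $236567$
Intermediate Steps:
$n{\left(c \right)} = - 2 \left(6 + c\right)^{2}$
$X = -1318$ ($X = - 2 \left(6 + 19\right)^{2} \cdot 1 - 68 = - 2 \cdot 25^{2} \cdot 1 - 68 = \left(-2\right) 625 \cdot 1 - 68 = \left(-1250\right) 1 - 68 = -1250 - 68 = -1318$)
$\left(235725 + \left(24 + \left(-5\right) \left(-2\right) 1 \left(-50\right)\right)\right) - X = \left(235725 + \left(24 + \left(-5\right) \left(-2\right) 1 \left(-50\right)\right)\right) - -1318 = \left(235725 + \left(24 + 10 \cdot 1 \left(-50\right)\right)\right) + 1318 = \left(235725 + \left(24 + 10 \left(-50\right)\right)\right) + 1318 = \left(235725 + \left(24 - 500\right)\right) + 1318 = \left(235725 - 476\right) + 1318 = 235249 + 1318 = 236567$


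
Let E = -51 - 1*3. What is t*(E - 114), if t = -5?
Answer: 840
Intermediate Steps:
E = -54 (E = -51 - 3 = -54)
t*(E - 114) = -5*(-54 - 114) = -5*(-168) = 840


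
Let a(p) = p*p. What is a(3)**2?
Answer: 81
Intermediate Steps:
a(p) = p**2
a(3)**2 = (3**2)**2 = 9**2 = 81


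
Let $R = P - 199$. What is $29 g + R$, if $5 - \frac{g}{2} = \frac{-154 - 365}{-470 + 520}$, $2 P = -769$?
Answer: $\frac{15427}{50} \approx 308.54$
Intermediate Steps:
$P = - \frac{769}{2}$ ($P = \frac{1}{2} \left(-769\right) = - \frac{769}{2} \approx -384.5$)
$R = - \frac{1167}{2}$ ($R = - \frac{769}{2} - 199 = - \frac{1167}{2} \approx -583.5$)
$g = \frac{769}{25}$ ($g = 10 - 2 \frac{-154 - 365}{-470 + 520} = 10 - 2 \left(- \frac{519}{50}\right) = 10 - 2 \left(\left(-519\right) \frac{1}{50}\right) = 10 - - \frac{519}{25} = 10 + \frac{519}{25} = \frac{769}{25} \approx 30.76$)
$29 g + R = 29 \cdot \frac{769}{25} - \frac{1167}{2} = \frac{22301}{25} - \frac{1167}{2} = \frac{15427}{50}$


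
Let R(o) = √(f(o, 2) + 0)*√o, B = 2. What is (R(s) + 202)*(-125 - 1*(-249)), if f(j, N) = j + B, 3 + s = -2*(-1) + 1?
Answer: 25048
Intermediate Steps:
s = 0 (s = -3 + (-2*(-1) + 1) = -3 + (2 + 1) = -3 + 3 = 0)
f(j, N) = 2 + j (f(j, N) = j + 2 = 2 + j)
R(o) = √o*√(2 + o) (R(o) = √((2 + o) + 0)*√o = √(2 + o)*√o = √o*√(2 + o))
(R(s) + 202)*(-125 - 1*(-249)) = (√0*√(2 + 0) + 202)*(-125 - 1*(-249)) = (0*√2 + 202)*(-125 + 249) = (0 + 202)*124 = 202*124 = 25048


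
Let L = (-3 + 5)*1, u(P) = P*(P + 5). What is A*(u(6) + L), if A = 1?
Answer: 68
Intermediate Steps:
u(P) = P*(5 + P)
L = 2 (L = 2*1 = 2)
A*(u(6) + L) = 1*(6*(5 + 6) + 2) = 1*(6*11 + 2) = 1*(66 + 2) = 1*68 = 68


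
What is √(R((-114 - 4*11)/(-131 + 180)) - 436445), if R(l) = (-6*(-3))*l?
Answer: I*√21388649/7 ≈ 660.68*I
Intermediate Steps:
R(l) = 18*l
√(R((-114 - 4*11)/(-131 + 180)) - 436445) = √(18*((-114 - 4*11)/(-131 + 180)) - 436445) = √(18*((-114 - 44)/49) - 436445) = √(18*(-158*1/49) - 436445) = √(18*(-158/49) - 436445) = √(-2844/49 - 436445) = √(-21388649/49) = I*√21388649/7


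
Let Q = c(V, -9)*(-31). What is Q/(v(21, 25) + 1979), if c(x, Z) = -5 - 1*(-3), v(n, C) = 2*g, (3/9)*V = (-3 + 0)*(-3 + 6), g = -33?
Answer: 62/1913 ≈ 0.032410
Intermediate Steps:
V = -27 (V = 3*((-3 + 0)*(-3 + 6)) = 3*(-3*3) = 3*(-9) = -27)
v(n, C) = -66 (v(n, C) = 2*(-33) = -66)
c(x, Z) = -2 (c(x, Z) = -5 + 3 = -2)
Q = 62 (Q = -2*(-31) = 62)
Q/(v(21, 25) + 1979) = 62/(-66 + 1979) = 62/1913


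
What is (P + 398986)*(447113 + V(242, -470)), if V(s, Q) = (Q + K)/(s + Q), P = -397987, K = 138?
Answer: 8486679492/19 ≈ 4.4667e+8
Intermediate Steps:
V(s, Q) = (138 + Q)/(Q + s) (V(s, Q) = (Q + 138)/(s + Q) = (138 + Q)/(Q + s))
(P + 398986)*(447113 + V(242, -470)) = (-397987 + 398986)*(447113 + (138 - 470)/(-470 + 242)) = 999*(447113 - 332/(-228)) = 999*(447113 - 1/228*(-332)) = 999*(447113 + 83/57) = 999*(25485524/57) = 8486679492/19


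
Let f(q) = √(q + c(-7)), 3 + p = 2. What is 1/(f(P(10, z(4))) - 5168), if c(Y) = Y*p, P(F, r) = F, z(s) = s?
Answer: -304/1571071 - √17/26708207 ≈ -0.00019365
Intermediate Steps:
p = -1 (p = -3 + 2 = -1)
c(Y) = -Y (c(Y) = Y*(-1) = -Y)
f(q) = √(7 + q) (f(q) = √(q - 1*(-7)) = √(q + 7) = √(7 + q))
1/(f(P(10, z(4))) - 5168) = 1/(√(7 + 10) - 5168) = 1/(√17 - 5168) = 1/(-5168 + √17)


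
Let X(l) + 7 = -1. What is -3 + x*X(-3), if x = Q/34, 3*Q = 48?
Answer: -115/17 ≈ -6.7647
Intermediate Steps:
Q = 16 (Q = (⅓)*48 = 16)
X(l) = -8 (X(l) = -7 - 1 = -8)
x = 8/17 (x = 16/34 = 16*(1/34) = 8/17 ≈ 0.47059)
-3 + x*X(-3) = -3 + (8/17)*(-8) = -3 - 64/17 = -115/17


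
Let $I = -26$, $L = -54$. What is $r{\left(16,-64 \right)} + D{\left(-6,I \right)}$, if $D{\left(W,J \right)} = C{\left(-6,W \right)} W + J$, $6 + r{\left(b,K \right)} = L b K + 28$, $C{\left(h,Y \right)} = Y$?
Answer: $55328$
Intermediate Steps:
$r{\left(b,K \right)} = 22 - 54 K b$ ($r{\left(b,K \right)} = -6 + \left(- 54 b K + 28\right) = -6 - \left(-28 + 54 K b\right) = 22 - 54 K b$)
$D{\left(W,J \right)} = J + W^{2}$ ($D{\left(W,J \right)} = W W + J = W^{2} + J = J + W^{2}$)
$r{\left(16,-64 \right)} + D{\left(-6,I \right)} = \left(22 - \left(-3456\right) 16\right) - \left(26 - \left(-6\right)^{2}\right) = \left(22 + 55296\right) + \left(-26 + 36\right) = 55318 + 10 = 55328$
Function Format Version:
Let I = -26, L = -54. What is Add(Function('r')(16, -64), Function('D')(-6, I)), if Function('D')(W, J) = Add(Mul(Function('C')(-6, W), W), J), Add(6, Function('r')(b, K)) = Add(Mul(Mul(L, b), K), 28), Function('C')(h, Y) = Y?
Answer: 55328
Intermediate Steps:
Function('r')(b, K) = Add(22, Mul(-54, K, b)) (Function('r')(b, K) = Add(-6, Add(Mul(Mul(-54, b), K), 28)) = Add(-6, Add(Mul(-54, K, b), 28)) = Add(-6, Add(28, Mul(-54, K, b))) = Add(22, Mul(-54, K, b)))
Function('D')(W, J) = Add(J, Pow(W, 2)) (Function('D')(W, J) = Add(Mul(W, W), J) = Add(Pow(W, 2), J) = Add(J, Pow(W, 2)))
Add(Function('r')(16, -64), Function('D')(-6, I)) = Add(Add(22, Mul(-54, -64, 16)), Add(-26, Pow(-6, 2))) = Add(Add(22, 55296), Add(-26, 36)) = Add(55318, 10) = 55328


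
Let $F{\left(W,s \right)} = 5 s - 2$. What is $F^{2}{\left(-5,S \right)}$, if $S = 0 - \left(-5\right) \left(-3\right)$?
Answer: $5929$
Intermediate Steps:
$S = -15$ ($S = 0 - 15 = -15$)
$F{\left(W,s \right)} = -2 + 5 s$
$F^{2}{\left(-5,S \right)} = \left(-2 + 5 \left(-15\right)\right)^{2} = \left(-2 - 75\right)^{2} = \left(-77\right)^{2} = 5929$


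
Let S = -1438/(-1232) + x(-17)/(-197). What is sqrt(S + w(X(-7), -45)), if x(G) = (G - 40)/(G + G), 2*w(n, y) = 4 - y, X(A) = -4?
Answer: sqrt(27300232123318)/1031492 ≈ 5.0654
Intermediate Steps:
w(n, y) = 2 - y/2 (w(n, y) = (4 - y)/2 = 2 - y/2)
x(G) = (-40 + G)/(2*G) (x(G) = (-40 + G)/((2*G)) = (-40 + G)*(1/(2*G)) = (-40 + G)/(2*G))
S = 2390375/2062984 (S = -1438/(-1232) + ((1/2)*(-40 - 17)/(-17))/(-197) = -1438*(-1/1232) + ((1/2)*(-1/17)*(-57))*(-1/197) = 719/616 + (57/34)*(-1/197) = 719/616 - 57/6698 = 2390375/2062984 ≈ 1.1587)
sqrt(S + w(X(-7), -45)) = sqrt(2390375/2062984 + (2 - 1/2*(-45))) = sqrt(2390375/2062984 + (2 + 45/2)) = sqrt(2390375/2062984 + 49/2) = sqrt(52933483/2062984) = sqrt(27300232123318)/1031492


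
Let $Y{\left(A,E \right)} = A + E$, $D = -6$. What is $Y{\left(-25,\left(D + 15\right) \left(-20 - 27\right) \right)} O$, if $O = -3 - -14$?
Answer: $-4928$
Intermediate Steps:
$O = 11$ ($O = -3 + 14 = 11$)
$Y{\left(-25,\left(D + 15\right) \left(-20 - 27\right) \right)} O = \left(-25 + \left(-6 + 15\right) \left(-20 - 27\right)\right) 11 = \left(-25 + 9 \left(-47\right)\right) 11 = \left(-25 - 423\right) 11 = \left(-448\right) 11 = -4928$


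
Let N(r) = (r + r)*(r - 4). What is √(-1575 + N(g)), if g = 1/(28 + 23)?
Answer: I*√4096981/51 ≈ 39.688*I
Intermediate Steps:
g = 1/51 ≈ 0.019608
N(r) = 2*r*(-4 + r) (N(r) = (2*r)*(-4 + r) = 2*r*(-4 + r))
√(-1575 + N(g)) = √(-1575 + 2*(1/51)*(-4 + 1/51)) = √(-1575 + 2*(1/51)*(-203/51)) = √(-1575 - 406/2601) = √(-4096981/2601) = I*√4096981/51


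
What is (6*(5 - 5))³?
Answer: 0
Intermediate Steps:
(6*(5 - 5))³ = (6*0)³ = 0³ = 0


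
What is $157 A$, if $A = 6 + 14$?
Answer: $3140$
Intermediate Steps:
$A = 20$
$157 A = 157 \cdot 20 = 3140$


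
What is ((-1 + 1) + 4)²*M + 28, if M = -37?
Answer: -564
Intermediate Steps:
((-1 + 1) + 4)²*M + 28 = ((-1 + 1) + 4)²*(-37) + 28 = (0 + 4)²*(-37) + 28 = 4²*(-37) + 28 = 16*(-37) + 28 = -592 + 28 = -564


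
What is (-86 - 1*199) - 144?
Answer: -429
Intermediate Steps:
(-86 - 1*199) - 144 = (-86 - 199) - 144 = -285 - 144 = -429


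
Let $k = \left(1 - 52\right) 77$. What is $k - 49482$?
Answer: $-53409$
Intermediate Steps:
$k = -3927$ ($k = \left(-51\right) 77 = -3927$)
$k - 49482 = -3927 - 49482 = -53409$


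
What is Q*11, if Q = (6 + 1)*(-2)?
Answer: -154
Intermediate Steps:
Q = -14 (Q = 7*(-2) = -14)
Q*11 = -14*11 = -154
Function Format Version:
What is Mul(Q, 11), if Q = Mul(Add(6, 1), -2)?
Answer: -154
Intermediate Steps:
Q = -14 (Q = Mul(7, -2) = -14)
Mul(Q, 11) = Mul(-14, 11) = -154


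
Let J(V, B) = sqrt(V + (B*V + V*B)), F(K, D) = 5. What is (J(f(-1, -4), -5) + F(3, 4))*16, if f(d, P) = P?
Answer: 176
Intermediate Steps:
J(V, B) = sqrt(V + 2*B*V) (J(V, B) = sqrt(V + (B*V + B*V)) = sqrt(V + 2*B*V))
(J(f(-1, -4), -5) + F(3, 4))*16 = (sqrt(-4*(1 + 2*(-5))) + 5)*16 = (sqrt(-4*(1 - 10)) + 5)*16 = (sqrt(-4*(-9)) + 5)*16 = (sqrt(36) + 5)*16 = (6 + 5)*16 = 11*16 = 176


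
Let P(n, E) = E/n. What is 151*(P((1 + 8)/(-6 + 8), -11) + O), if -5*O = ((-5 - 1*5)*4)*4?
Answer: 40166/9 ≈ 4462.9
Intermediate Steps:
O = 32 (O = -(-5 - 1*5)*4*4/5 = -(-5 - 5)*4*4/5 = -(-10*4)*4/5 = -(-8)*4 = -⅕*(-160) = 32)
151*(P((1 + 8)/(-6 + 8), -11) + O) = 151*(-11*(-6 + 8)/(1 + 8) + 32) = 151*(-11/(9/2) + 32) = 151*(-11/(9*(½)) + 32) = 151*(-11/9/2 + 32) = 151*(-11*2/9 + 32) = 151*(-22/9 + 32) = 151*(266/9) = 40166/9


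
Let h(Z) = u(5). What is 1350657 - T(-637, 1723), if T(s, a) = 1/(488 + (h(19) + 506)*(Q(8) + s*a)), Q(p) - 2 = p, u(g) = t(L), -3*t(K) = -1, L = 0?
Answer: 750588600515986/555721105 ≈ 1.3507e+6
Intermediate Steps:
t(K) = 1/3 (t(K) = -1/3*(-1) = 1/3)
u(g) = 1/3
h(Z) = 1/3
Q(p) = 2 + p
T(s, a) = 1/(16654/3 + 1519*a*s/3) (T(s, a) = 1/(488 + (1/3 + 506)*((2 + 8) + s*a)) = 1/(488 + 1519*(10 + a*s)/3) = 1/(488 + (15190/3 + 1519*a*s/3)) = 1/(16654/3 + 1519*a*s/3))
1350657 - T(-637, 1723) = 1350657 - 3/(16654 + 1519*1723*(-637)) = 1350657 - 3/(16654 - 1667179969) = 1350657 - 3/(-1667163315) = 1350657 - 3*(-1)/1667163315 = 1350657 - 1*(-1/555721105) = 1350657 + 1/555721105 = 750588600515986/555721105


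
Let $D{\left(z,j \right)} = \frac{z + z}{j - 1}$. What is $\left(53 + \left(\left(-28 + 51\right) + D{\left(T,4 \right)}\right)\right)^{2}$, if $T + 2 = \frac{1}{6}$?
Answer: $\frac{452929}{81} \approx 5591.7$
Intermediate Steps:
$T = - \frac{11}{6}$ ($T = -2 + \frac{1}{6} = - \frac{11}{6} \approx -1.8333$)
$D{\left(z,j \right)} = \frac{2 z}{-1 + j}$
$\left(53 + \left(\left(-28 + 51\right) + D{\left(T,4 \right)}\right)\right)^{2} = \left(53 + \left(\left(-28 + 51\right) + 2 \left(- \frac{11}{6}\right) \frac{1}{-1 + 4}\right)\right)^{2} = \left(53 + \left(23 + 2 \left(- \frac{11}{6}\right) \frac{1}{3}\right)\right)^{2} = \left(53 + \left(23 - \frac{11}{9}\right)\right)^{2} = \left(53 + \frac{196}{9}\right)^{2} = \left(\frac{673}{9}\right)^{2} = \frac{452929}{81}$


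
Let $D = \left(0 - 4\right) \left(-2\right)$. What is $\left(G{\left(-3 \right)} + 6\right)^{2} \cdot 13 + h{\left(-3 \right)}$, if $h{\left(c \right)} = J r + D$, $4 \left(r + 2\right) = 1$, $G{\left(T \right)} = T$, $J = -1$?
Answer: $\frac{507}{4} \approx 126.75$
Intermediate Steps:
$D = 8$ ($D = \left(-4\right) \left(-2\right) = 8$)
$r = - \frac{7}{4}$ ($r = -2 + \frac{1}{4} \cdot 1 = -2 + \frac{1}{4} = - \frac{7}{4} \approx -1.75$)
$h{\left(c \right)} = \frac{39}{4}$ ($h{\left(c \right)} = \left(-1\right) \left(- \frac{7}{4}\right) + 8 = \frac{7}{4} + 8 = \frac{39}{4}$)
$\left(G{\left(-3 \right)} + 6\right)^{2} \cdot 13 + h{\left(-3 \right)} = \left(-3 + 6\right)^{2} \cdot 13 + \frac{39}{4} = 3^{2} \cdot 13 + \frac{39}{4} = 9 \cdot 13 + \frac{39}{4} = 117 + \frac{39}{4} = \frac{507}{4}$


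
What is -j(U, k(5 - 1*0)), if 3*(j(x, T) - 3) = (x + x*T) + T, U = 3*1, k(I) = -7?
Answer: 16/3 ≈ 5.3333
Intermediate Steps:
U = 3
j(x, T) = 3 + T/3 + x/3 + T*x/3 (j(x, T) = 3 + ((x + x*T) + T)/3 = 3 + ((x + T*x) + T)/3 = 3 + (T + x + T*x)/3 = 3 + (T/3 + x/3 + T*x/3) = 3 + T/3 + x/3 + T*x/3)
-j(U, k(5 - 1*0)) = -(3 + (⅓)*(-7) + (⅓)*3 + (⅓)*(-7)*3) = -(3 - 7/3 + 1 - 7) = -1*(-16/3) = 16/3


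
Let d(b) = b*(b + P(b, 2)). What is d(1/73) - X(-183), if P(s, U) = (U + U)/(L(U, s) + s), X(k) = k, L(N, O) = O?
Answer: 985866/5329 ≈ 185.00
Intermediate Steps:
P(s, U) = U/s (P(s, U) = (U + U)/(s + s) = (2*U)/((2*s)) = (2*U)*(1/(2*s)) = U/s)
d(b) = b*(b + 2/b)
d(1/73) - X(-183) = (2 + (1/73)**2) - 1*(-183) = (2 + (1/73)**2) + 183 = (2 + 1/5329) + 183 = 10659/5329 + 183 = 985866/5329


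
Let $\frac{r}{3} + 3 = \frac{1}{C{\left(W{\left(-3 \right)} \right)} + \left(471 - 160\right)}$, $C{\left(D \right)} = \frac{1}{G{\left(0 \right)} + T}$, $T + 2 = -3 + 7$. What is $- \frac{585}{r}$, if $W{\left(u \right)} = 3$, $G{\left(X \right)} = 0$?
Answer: $\frac{121485}{1867} \approx 65.07$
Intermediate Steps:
$T = 2$ ($T = -2 + \left(-3 + 7\right) = -2 + 4 = 2$)
$C{\left(D \right)} = \frac{1}{2}$ ($C{\left(D \right)} = \frac{1}{0 + 2} = \frac{1}{2}$)
$r = - \frac{5601}{623}$ ($r = -9 + \frac{3}{\frac{1}{2} + \left(471 - 160\right)} = -9 + \frac{3}{\frac{1}{2} + 311} = -9 + \frac{3}{\frac{623}{2}} = -9 + 3 \cdot \frac{2}{623} = -9 + \frac{6}{623} = - \frac{5601}{623} \approx -8.9904$)
$- \frac{585}{r} = - \frac{585}{- \frac{5601}{623}} = \left(-585\right) \left(- \frac{623}{5601}\right) = \frac{121485}{1867}$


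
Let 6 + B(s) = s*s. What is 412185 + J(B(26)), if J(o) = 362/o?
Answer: 138082156/335 ≈ 4.1219e+5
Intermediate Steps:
B(s) = -6 + s² (B(s) = -6 + s*s = -6 + s²)
412185 + J(B(26)) = 412185 + 362/(-6 + 26²) = 412185 + 362/(-6 + 676) = 412185 + 362/670 = 412185 + 362*(1/670) = 412185 + 181/335 = 138082156/335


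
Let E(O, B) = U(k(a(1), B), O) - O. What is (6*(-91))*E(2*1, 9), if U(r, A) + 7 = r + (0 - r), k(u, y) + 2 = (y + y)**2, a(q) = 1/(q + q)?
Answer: 4914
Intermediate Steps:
a(q) = 1/(2*q)
k(u, y) = -2 + 4*y**2 (k(u, y) = -2 + (y + y)**2 = -2 + (2*y)**2 = -2 + 4*y**2)
U(r, A) = -7 (U(r, A) = -7 + (r + (0 - r)) = -7 + (r - r) = -7 + 0 = -7)
E(O, B) = -7 - O
(6*(-91))*E(2*1, 9) = (6*(-91))*(-7 - 2) = -546*(-7 - 1*2) = -546*(-7 - 2) = -546*(-9) = 4914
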